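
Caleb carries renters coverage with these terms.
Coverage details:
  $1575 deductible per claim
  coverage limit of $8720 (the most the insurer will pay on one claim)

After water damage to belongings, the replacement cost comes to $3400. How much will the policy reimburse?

$1825

After the deductible, $3400 − $1575 = $1825 remains.
$1825 is within the $8720 limit, so the insurer pays $1825.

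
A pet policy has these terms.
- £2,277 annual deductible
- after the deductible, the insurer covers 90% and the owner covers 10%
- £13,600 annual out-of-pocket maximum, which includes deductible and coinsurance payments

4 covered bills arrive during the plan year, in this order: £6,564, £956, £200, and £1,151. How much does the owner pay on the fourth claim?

Claim 1 — £6,564: £2,277 to deductible, leaving £4,287; owner's 10% is £428.70. Cost to owner: £2,705.70. OOP to date £2,705.70.
Claim 2 — £956: 10% coinsurance on £956 = £95.60. Owner pays £95.60; OOP now £2,801.30.
Claim 3 — £200: deductible already satisfied, so owner's share is 10% × £200 = £20. Cost to owner: £20. OOP to date £2,821.30.
Claim 4 — £1,151: deductible met; 10% of £1,151 = £115.10. Cost to owner: £115.10. OOP to date £2,936.40.

£115.10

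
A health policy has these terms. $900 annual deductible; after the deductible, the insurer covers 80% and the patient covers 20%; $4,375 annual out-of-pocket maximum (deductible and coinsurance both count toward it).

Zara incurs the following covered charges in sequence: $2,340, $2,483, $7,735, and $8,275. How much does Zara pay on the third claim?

Claim 1 — $2,340: deductible takes $900, $1,440 remains; patient's 20% is $288. Patient owes $1,188 (running OOP $1,188).
Claim 2 — $2,483: deductible already satisfied, so patient's share is 20% × $2,483 = $496.60. Cost to patient: $496.60. OOP to date $1,684.60.
Claim 3 — $7,735: 20% coinsurance on $7,735 = $1,547. Patient pays $1,547; OOP now $3,231.60.

$1,547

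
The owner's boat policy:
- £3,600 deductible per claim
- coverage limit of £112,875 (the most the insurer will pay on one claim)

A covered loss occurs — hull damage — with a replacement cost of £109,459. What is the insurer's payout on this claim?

After the deductible, £109,459 − £3,600 = £105,859 remains.
That's under the £112,875 cap, so the insurer reimburses the full £105,859.

£105,859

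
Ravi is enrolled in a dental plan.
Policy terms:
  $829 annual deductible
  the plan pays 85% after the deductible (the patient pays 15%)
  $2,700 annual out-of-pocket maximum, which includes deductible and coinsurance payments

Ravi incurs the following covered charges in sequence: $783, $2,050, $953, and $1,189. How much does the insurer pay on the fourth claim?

$1,010.65

#1 ($783): fully absorbed by the deductible. Patient pays $783; OOP now $783. Insurer: $783 − $783 = $0.
#2 ($2,050): $46 finishes the deductible; $2,004 goes to coinsurance; patient's 15% is $300.60. Patient pays $346.60; OOP now $1,129.60. Insurer: $2,050 − $346.60 = $1,703.40.
#3 ($953): deductible met; 15% of $953 = $142.95. Patient pays $142.95; OOP now $1,272.55. Insurer: $953 − $142.95 = $810.05.
#4 ($1,189): deductible met; 15% of $1,189 = $178.35. Cost to patient: $178.35. OOP to date $1,450.90. Plan pays $1,189 − $178.35 = $1,010.65.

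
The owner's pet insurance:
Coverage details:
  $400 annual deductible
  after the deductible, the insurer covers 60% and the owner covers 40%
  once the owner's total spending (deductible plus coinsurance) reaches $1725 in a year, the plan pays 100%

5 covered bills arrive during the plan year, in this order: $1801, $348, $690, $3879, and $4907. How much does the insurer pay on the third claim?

$414

#1 ($1801): deductible takes $400, $1401 remains; 40% of $1401 = $560.40. Owner pays $960.40; OOP now $960.40. Insurer: $1801 − $960.40 = $840.60.
#2 ($348): deductible met; 40% of $348 = $139.20. Owner pays $139.20; OOP now $1099.60. Insurer: $348 − $139.20 = $208.80.
#3 ($690): 40% coinsurance on $690 = $276. Cost to owner: $276. OOP to date $1375.60. Insurer: $690 − $276 = $414.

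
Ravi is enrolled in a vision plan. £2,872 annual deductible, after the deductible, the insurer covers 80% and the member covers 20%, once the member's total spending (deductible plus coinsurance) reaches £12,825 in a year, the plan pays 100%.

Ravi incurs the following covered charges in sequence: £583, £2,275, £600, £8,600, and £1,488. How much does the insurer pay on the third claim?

Claim 1 (£583): entire amount goes to the deductible. Member owes £583 (running OOP £583). Plan pays £583 − £583 = £0.
Claim 2 (£2,275): all of it applies to the deductible. Member owes £2,275 (running OOP £2,858). Plan pays £2,275 − £2,275 = £0.
Claim 3 (£600): £14 to deductible, leaving £586; member's 20% is £117.20. Member owes £131.20 (running OOP £2,989.20). Insurer: £600 − £131.20 = £468.80.

£468.80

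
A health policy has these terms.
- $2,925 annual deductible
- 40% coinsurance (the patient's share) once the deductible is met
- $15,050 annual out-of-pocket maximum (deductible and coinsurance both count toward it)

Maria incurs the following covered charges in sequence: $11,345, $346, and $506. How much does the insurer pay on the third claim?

Claim 1 — $11,345: deductible takes $2,925, $8,420 remains; patient's 40% is $3,368. Cost to patient: $6,293. OOP to date $6,293. Insurer: $11,345 − $6,293 = $5,052.
Claim 2 — $346: 40% coinsurance on $346 = $138.40. Cost to patient: $138.40. OOP to date $6,431.40. Plan pays $346 − $138.40 = $207.60.
Claim 3 — $506: deductible met; 40% of $506 = $202.40. Cost to patient: $202.40. OOP to date $6,633.80. Insurer: $506 − $202.40 = $303.60.

$303.60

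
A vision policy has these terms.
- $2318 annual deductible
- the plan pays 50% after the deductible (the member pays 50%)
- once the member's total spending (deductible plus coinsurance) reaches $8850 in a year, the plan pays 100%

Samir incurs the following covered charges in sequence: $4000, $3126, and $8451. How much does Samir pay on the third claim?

#1 ($4000): $2318 to deductible, leaving $1682; member's 50% is $841. Cost to member: $3159. OOP to date $3159.
#2 ($3126): 50% coinsurance on $3126 = $1563. Member owes $1563 (running OOP $4722).
#3 ($8451): deductible met; 50% of $8451 = $4225.50. That would push OOP to $8947.50, over the $8850 cap, so member pays $8850 − $4722 = $4128.

$4128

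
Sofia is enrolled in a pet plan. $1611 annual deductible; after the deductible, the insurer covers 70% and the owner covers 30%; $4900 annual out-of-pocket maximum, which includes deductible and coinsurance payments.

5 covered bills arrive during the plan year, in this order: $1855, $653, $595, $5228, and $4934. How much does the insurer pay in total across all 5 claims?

$8365

Claim 1 — $1855: $1611 to deductible, leaving $244; coinsurance $244 × 30% = $73.20. Cost to owner: $1684.20. OOP to date $1684.20. Plan pays $1855 − $1684.20 = $170.80.
Claim 2 — $653: deductible met; 30% of $653 = $195.90. Owner owes $195.90 (running OOP $1880.10). Plan pays $653 − $195.90 = $457.10.
Claim 3 — $595: deductible already satisfied, so owner's share is 30% × $595 = $178.50. Cost to owner: $178.50. OOP to date $2058.60. Plan pays $595 − $178.50 = $416.50.
Claim 4 — $5228: deductible already satisfied, so owner's share is 30% × $5228 = $1568.40. Owner owes $1568.40 (running OOP $3627). Plan pays $5228 − $1568.40 = $3659.60.
Claim 5 — $4934: 30% coinsurance on $4934 = $1480.20. That would push OOP to $5107.20, over the $4900 cap, so owner pays $4900 − $3627 = $1273. Insurer: $4934 − $1273 = $3661.
Insurer total = bills − owner's total = $13265 − $4900 = $8365.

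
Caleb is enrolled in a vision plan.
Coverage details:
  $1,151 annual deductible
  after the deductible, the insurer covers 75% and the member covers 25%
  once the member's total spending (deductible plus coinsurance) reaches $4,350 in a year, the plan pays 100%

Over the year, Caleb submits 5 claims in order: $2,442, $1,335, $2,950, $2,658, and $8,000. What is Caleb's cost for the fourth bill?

Claim 1 ($2,442): $1,151 to deductible, leaving $1,291; coinsurance $1,291 × 25% = $322.75. Cost to member: $1,473.75. OOP to date $1,473.75.
Claim 2 ($1,335): deductible met; 25% of $1,335 = $333.75. Member owes $333.75 (running OOP $1,807.50).
Claim 3 ($2,950): deductible met; 25% of $2,950 = $737.50. Cost to member: $737.50. OOP to date $2,545.
Claim 4 ($2,658): deductible already satisfied, so member's share is 25% × $2,658 = $664.50. Member pays $664.50; OOP now $3,209.50.

$664.50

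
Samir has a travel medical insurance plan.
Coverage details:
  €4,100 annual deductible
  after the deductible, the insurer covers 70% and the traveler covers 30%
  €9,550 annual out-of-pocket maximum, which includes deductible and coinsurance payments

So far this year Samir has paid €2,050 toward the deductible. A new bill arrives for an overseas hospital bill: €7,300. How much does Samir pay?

€3,625

€2,050 of the €4,100 deductible is already met, leaving €2,050.
That leaves €7,300 − €2,050 = €5,250 for coinsurance.
Coinsurance: €5,250 × 30% = €1,575.
Traveler responsibility before any cap: €2,050 + €1,575 = €3,625.
Cumulative spending €2,050 + €3,625 = €5,675 stays under the €9,550 maximum.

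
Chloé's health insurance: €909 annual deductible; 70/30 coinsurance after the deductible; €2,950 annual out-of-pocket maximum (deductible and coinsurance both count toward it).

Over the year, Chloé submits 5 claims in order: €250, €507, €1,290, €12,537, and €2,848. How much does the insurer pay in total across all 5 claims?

Bill 1, €250: fully absorbed by the deductible. Patient owes €250 (running OOP €250). Plan pays €250 − €250 = €0.
Bill 2, €507: fully absorbed by the deductible. Patient pays €507; OOP now €757. Insurer: €507 − €507 = €0.
Bill 3, €1,290: deductible takes €152, €1,138 remains; coinsurance €1,138 × 30% = €341.40. Cost to patient: €493.40. OOP to date €1,250.40. Insurer: €1,290 − €493.40 = €796.60.
Bill 4, €12,537: 30% coinsurance on €12,537 = €3,761.10. Adding that to €1,250.40 gives €5,011.50, past the €2,950 cap; patient pays only €2,950 − €1,250.40 = €1,699.60. Plan pays €12,537 − €1,699.60 = €10,837.40.
Bill 5, €2,848: deductible met; 30% of €2,848 = €854.40. That would push OOP to €3,804.40, over the €2,950 cap, so patient pays €2,950 − €2,950 = €0. Insurer: €2,848 − €0 = €2,848.
Insurer total = bills − patient's total = €17,432 − €2,950 = €14,482.

€14,482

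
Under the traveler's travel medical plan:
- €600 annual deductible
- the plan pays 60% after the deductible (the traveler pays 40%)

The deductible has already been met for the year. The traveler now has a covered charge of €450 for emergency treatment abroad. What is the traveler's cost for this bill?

€180

The deductible is already satisfied, so the full bill goes to coinsurance.
Coinsurance: €450 × 40% = €180.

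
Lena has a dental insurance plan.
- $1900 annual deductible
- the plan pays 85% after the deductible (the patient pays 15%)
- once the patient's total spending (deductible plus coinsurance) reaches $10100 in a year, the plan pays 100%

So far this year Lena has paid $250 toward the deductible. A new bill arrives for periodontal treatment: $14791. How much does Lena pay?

Remaining deductible: $1900 − $250 = $1650.
That leaves $14791 − $1650 = $13141 for coinsurance.
Coinsurance: $13141 × 15% = $1971.15.
That puts the patient's cost at $1650 + $1971.15 = $3621.15 before any cap.
Year-to-date out-of-pocket becomes $250 + $3621.15 = $3871.15, still under the $10100 maximum, so no cap applies.

$3621.15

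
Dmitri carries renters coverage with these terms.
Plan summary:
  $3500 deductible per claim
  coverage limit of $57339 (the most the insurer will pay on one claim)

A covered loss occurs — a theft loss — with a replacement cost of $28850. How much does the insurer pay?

$25350

Subtract the deductible: $28850 − $3500 = $25350.
$25350 is within the $57339 limit, so the insurer pays $25350.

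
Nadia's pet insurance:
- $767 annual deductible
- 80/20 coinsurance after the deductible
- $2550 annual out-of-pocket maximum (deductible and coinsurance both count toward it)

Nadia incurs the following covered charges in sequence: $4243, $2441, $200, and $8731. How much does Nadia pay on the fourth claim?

Claim 1 ($4243): $767 to deductible, leaving $3476; 20% of $3476 = $695.20. Owner owes $1462.20 (running OOP $1462.20).
Claim 2 ($2441): 20% coinsurance on $2441 = $488.20. Cost to owner: $488.20. OOP to date $1950.40.
Claim 3 ($200): 20% coinsurance on $200 = $40. Owner owes $40 (running OOP $1990.40).
Claim 4 ($8731): deductible met; 20% of $8731 = $1746.20. OOP would hit $3736.60 > $2550, so the cap limits the owner to $2550 − $1990.40 = $559.60.

$559.60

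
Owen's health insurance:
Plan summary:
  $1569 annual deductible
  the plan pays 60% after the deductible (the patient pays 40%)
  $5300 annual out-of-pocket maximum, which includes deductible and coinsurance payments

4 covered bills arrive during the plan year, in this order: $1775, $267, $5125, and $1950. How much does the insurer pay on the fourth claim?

$1170

Bill 1, $1775: $1569 finishes the deductible; $206 goes to coinsurance; coinsurance $206 × 40% = $82.40. Cost to patient: $1651.40. OOP to date $1651.40. Plan pays $1775 − $1651.40 = $123.60.
Bill 2, $267: 40% coinsurance on $267 = $106.80. Patient pays $106.80; OOP now $1758.20. Insurer: $267 − $106.80 = $160.20.
Bill 3, $5125: deductible met; 40% of $5125 = $2050. Patient owes $2050 (running OOP $3808.20). Insurer: $5125 − $2050 = $3075.
Bill 4, $1950: deductible met; 40% of $1950 = $780. Patient owes $780 (running OOP $4588.20). Plan pays $1950 − $780 = $1170.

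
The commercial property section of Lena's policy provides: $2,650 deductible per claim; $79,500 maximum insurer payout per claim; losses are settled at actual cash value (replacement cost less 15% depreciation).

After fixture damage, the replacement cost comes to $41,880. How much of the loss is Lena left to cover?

At 15% depreciation, ACV = $41,880 − $6,282 = $35,598.
After the deductible, $35,598 − $2,650 = $32,948 remains.
$32,948 ≤ $79,500, so the limit doesn't bind; insurer pays $32,948.
Out of pocket: $41,880 − $32,948 = $8,932.

$8,932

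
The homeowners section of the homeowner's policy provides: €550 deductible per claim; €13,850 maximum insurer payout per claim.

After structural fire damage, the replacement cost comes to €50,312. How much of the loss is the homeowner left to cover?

Less the €550 deductible: €50,312 − €550 = €49,762.
The €13,850 per-incident cap binds; insurer pays €13,850.
The homeowner bears the rest of the original loss: €50,312 − €13,850 = €36,462.

€36,462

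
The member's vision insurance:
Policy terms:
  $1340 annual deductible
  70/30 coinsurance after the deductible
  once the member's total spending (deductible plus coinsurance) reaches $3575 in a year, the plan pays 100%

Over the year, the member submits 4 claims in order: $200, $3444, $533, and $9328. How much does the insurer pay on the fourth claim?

$7944.10

Claim 1 — $200: all of it applies to the deductible. Member owes $200 (running OOP $200). Insurer: $200 − $200 = $0.
Claim 2 — $3444: deductible takes $1140, $2304 remains; coinsurance $2304 × 30% = $691.20. Member pays $1831.20; OOP now $2031.20. Insurer: $3444 − $1831.20 = $1612.80.
Claim 3 — $533: deductible met; 30% of $533 = $159.90. Member pays $159.90; OOP now $2191.10. Insurer: $533 − $159.90 = $373.10.
Claim 4 — $9328: deductible already satisfied, so member's share is 30% × $9328 = $2798.40. That would push OOP to $4989.50, over the $3575 cap, so member pays $3575 − $2191.10 = $1383.90. Plan pays $9328 − $1383.90 = $7944.10.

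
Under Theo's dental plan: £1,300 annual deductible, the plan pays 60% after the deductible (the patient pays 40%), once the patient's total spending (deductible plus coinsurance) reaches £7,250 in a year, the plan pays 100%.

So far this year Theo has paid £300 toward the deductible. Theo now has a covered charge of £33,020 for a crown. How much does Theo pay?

Remaining deductible: £1,300 − £300 = £1,000.
That leaves £33,020 − £1,000 = £32,020 for coinsurance.
Patient's 40% share of £32,020 is £12,808.
So the patient owes £1,000 + £12,808 = £13,808 before any cap.
That would bring total out-of-pocket to £14,108, past the £7,250 cap. The patient is capped at £7,250 − £300 = £6,950 on this claim.

£6,950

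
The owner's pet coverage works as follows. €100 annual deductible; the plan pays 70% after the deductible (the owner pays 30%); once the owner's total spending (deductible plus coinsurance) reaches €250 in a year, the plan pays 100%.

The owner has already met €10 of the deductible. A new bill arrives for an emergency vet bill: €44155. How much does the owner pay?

€240

Deductible still to meet: €100 − €10 = €90.
After the €90 deductible portion, €44155 − €90 = €44065 is subject to coinsurance.
Owner's 30% share of €44065 is €13219.50.
That puts the owner's cost at €90 + €13219.50 = €13309.50 before any cap.
That would bring total out-of-pocket to €13319.50, past the €250 cap. The owner is capped at €250 − €10 = €240 on this claim.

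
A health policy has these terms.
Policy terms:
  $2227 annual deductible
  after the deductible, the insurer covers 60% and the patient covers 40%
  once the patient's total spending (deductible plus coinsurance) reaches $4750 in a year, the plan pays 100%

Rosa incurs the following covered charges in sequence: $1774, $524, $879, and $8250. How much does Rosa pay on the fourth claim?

$2143

Claim 1 — $1774: all of it applies to the deductible. Cost to patient: $1774. OOP to date $1774.
Claim 2 — $524: deductible takes $453, $71 remains; coinsurance $71 × 40% = $28.40. Cost to patient: $481.40. OOP to date $2255.40.
Claim 3 — $879: deductible met; 40% of $879 = $351.60. Patient pays $351.60; OOP now $2607.
Claim 4 — $8250: deductible met; 40% of $8250 = $3300. Adding that to $2607 gives $5907, past the $4750 cap; patient pays only $4750 − $2607 = $2143.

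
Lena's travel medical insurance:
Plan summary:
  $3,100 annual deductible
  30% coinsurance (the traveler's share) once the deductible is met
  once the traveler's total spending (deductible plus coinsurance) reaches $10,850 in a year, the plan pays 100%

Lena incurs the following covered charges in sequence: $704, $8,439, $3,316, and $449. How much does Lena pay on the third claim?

Bill 1, $704: fully absorbed by the deductible. Traveler owes $704 (running OOP $704).
Bill 2, $8,439: $2,396 to deductible, leaving $6,043; coinsurance $6,043 × 30% = $1,812.90. Cost to traveler: $4,208.90. OOP to date $4,912.90.
Bill 3, $3,316: deductible met; 30% of $3,316 = $994.80. Traveler pays $994.80; OOP now $5,907.70.

$994.80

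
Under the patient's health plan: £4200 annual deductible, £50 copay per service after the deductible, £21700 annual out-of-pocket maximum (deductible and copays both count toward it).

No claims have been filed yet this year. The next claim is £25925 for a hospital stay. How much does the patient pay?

The full £4200 deductible is still open; £4200 of this bill applies to it.
After the £4200 deductible portion, £25925 − £4200 = £21725 is subject to the copay.
Copay on this service: £50.
Patient responsibility before any cap: £4200 + £50 = £4250.
Year-to-date out-of-pocket becomes £0 + £4250 = £4250, still under the £21700 maximum, so no cap applies.

£4250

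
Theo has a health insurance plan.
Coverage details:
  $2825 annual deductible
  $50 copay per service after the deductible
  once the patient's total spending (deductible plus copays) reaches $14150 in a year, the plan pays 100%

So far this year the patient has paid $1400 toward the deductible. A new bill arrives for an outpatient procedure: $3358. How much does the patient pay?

Remaining deductible: $2825 − $1400 = $1425.
After the $1425 deductible portion, $3358 − $1425 = $1933 is subject to the copay.
Copay on this service: $50.
So the patient owes $1425 + $50 = $1475 before any cap.
Year-to-date out-of-pocket becomes $1400 + $1475 = $2875, still under the $14150 maximum, so no cap applies.

$1475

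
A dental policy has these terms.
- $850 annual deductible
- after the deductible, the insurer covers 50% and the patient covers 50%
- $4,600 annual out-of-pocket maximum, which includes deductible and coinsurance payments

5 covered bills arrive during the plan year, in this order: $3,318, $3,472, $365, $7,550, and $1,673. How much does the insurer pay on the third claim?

$182.50

#1 ($3,318): deductible takes $850, $2,468 remains; 50% of $2,468 = $1,234. Patient owes $2,084 (running OOP $2,084). Plan pays $3,318 − $2,084 = $1,234.
#2 ($3,472): deductible met; 50% of $3,472 = $1,736. Patient pays $1,736; OOP now $3,820. Plan pays $3,472 − $1,736 = $1,736.
#3 ($365): 50% coinsurance on $365 = $182.50. Patient pays $182.50; OOP now $4,002.50. Insurer: $365 − $182.50 = $182.50.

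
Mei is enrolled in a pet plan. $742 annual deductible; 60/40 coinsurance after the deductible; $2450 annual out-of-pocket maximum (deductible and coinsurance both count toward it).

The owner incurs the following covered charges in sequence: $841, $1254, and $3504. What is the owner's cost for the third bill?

$1166.80

#1 ($841): $742 finishes the deductible; $99 goes to coinsurance; owner's 40% is $39.60. Owner owes $781.60 (running OOP $781.60).
#2 ($1254): deductible met; 40% of $1254 = $501.60. Cost to owner: $501.60. OOP to date $1283.20.
#3 ($3504): 40% coinsurance on $3504 = $1401.60. That would push OOP to $2684.80, over the $2450 cap, so owner pays $2450 − $1283.20 = $1166.80.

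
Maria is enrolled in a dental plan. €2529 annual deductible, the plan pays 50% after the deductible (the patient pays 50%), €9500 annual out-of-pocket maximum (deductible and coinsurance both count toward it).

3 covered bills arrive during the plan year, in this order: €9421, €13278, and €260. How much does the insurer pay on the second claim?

Bill 1, €9421: deductible takes €2529, €6892 remains; 50% of €6892 = €3446. Patient owes €5975 (running OOP €5975). Insurer: €9421 − €5975 = €3446.
Bill 2, €13278: deductible met; 50% of €13278 = €6639. Adding that to €5975 gives €12614, past the €9500 cap; patient pays only €9500 − €5975 = €3525. Insurer: €13278 − €3525 = €9753.

€9753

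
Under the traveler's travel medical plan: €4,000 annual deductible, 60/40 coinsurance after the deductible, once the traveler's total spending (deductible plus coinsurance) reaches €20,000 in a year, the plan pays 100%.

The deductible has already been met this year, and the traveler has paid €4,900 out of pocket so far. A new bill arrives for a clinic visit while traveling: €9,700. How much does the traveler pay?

€3,880

The deductible is already satisfied, so the full bill goes to coinsurance.
40% of €9,700 = €3,880 falls to the traveler.
Cumulative spending €4,900 + €3,880 = €8,780 stays under the €20,000 maximum.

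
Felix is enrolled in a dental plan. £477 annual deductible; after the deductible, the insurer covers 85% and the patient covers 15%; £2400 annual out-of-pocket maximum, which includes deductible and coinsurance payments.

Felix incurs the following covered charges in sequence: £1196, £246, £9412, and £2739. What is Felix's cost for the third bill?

£1411.80

#1 (£1196): £477 to deductible, leaving £719; coinsurance £719 × 15% = £107.85. Patient pays £584.85; OOP now £584.85.
#2 (£246): 15% coinsurance on £246 = £36.90. Patient owes £36.90 (running OOP £621.75).
#3 (£9412): deductible already satisfied, so patient's share is 15% × £9412 = £1411.80. Cost to patient: £1411.80. OOP to date £2033.55.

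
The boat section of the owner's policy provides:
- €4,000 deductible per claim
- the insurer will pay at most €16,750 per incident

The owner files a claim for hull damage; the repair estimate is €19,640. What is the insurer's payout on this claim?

€15,640

After the deductible, €19,640 − €4,000 = €15,640 remains.
€15,640 is within the €16,750 limit, so the insurer pays €15,640.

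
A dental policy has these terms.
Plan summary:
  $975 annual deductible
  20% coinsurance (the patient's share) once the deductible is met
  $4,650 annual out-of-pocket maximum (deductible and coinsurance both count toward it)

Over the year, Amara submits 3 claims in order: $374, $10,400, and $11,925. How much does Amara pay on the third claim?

$1,715.20

Claim 1 — $374: all of it applies to the deductible. Patient owes $374 (running OOP $374).
Claim 2 — $10,400: $601 to deductible, leaving $9,799; 20% of $9,799 = $1,959.80. Patient owes $2,560.80 (running OOP $2,934.80).
Claim 3 — $11,925: deductible met; 20% of $11,925 = $2,385. That would push OOP to $5,319.80, over the $4,650 cap, so patient pays $4,650 − $2,934.80 = $1,715.20.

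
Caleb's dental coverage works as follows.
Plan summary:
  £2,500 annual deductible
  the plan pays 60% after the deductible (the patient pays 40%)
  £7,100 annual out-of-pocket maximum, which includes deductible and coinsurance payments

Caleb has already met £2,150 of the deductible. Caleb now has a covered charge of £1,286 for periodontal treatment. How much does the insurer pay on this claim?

£2,150 of the £2,500 deductible is already met, leaving £350.
That leaves £1,286 − £350 = £936 for coinsurance.
Patient's 40% share of £936 is £374.40.
So the patient owes £350 + £374.40 = £724.40 before any cap.
Total out-of-pocket so far would be £2,150 + £724.40 = £2,874.40, below the £7,100 cap — no reduction.
The insurer covers the remainder: £1,286 − £724.40 = £561.60.

£561.60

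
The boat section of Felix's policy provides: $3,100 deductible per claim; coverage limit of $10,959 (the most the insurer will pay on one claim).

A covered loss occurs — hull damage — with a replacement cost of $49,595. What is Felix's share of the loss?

$38,636

After the deductible, $49,595 − $3,100 = $46,495 remains.
Since $46,495 > $10,959, the payout is capped at $10,959.
Out of pocket: $49,595 − $10,959 = $38,636.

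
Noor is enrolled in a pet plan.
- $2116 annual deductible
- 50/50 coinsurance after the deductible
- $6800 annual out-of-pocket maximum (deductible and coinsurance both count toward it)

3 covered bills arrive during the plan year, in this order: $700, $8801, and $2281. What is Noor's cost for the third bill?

$991.50

Bill 1, $700: fully absorbed by the deductible. Cost to owner: $700. OOP to date $700.
Bill 2, $8801: $1416 finishes the deductible; $7385 goes to coinsurance; coinsurance $7385 × 50% = $3692.50. Cost to owner: $5108.50. OOP to date $5808.50.
Bill 3, $2281: deductible already satisfied, so owner's share is 50% × $2281 = $1140.50. Adding that to $5808.50 gives $6949, past the $6800 cap; owner pays only $6800 − $5808.50 = $991.50.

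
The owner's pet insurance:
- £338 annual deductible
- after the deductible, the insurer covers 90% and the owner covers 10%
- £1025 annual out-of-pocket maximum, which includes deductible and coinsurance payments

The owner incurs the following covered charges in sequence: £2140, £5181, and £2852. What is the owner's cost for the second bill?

#1 (£2140): £338 to deductible, leaving £1802; 10% of £1802 = £180.20. Owner owes £518.20 (running OOP £518.20).
#2 (£5181): deductible already satisfied, so owner's share is 10% × £5181 = £518.10. That would push OOP to £1036.30, over the £1025 cap, so owner pays £1025 − £518.20 = £506.80.

£506.80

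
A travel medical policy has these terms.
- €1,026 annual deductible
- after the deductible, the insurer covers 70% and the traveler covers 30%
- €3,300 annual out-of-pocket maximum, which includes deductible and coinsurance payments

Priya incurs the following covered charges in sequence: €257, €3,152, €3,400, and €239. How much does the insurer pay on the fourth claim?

€167.30

Claim 1 — €257: entire amount goes to the deductible. Traveler pays €257; OOP now €257. Insurer: €257 − €257 = €0.
Claim 2 — €3,152: deductible takes €769, €2,383 remains; traveler's 30% is €714.90. Cost to traveler: €1,483.90. OOP to date €1,740.90. Insurer: €3,152 − €1,483.90 = €1,668.10.
Claim 3 — €3,400: deductible already satisfied, so traveler's share is 30% × €3,400 = €1,020. Cost to traveler: €1,020. OOP to date €2,760.90. Plan pays €3,400 − €1,020 = €2,380.
Claim 4 — €239: 30% coinsurance on €239 = €71.70. Traveler owes €71.70 (running OOP €2,832.60). Plan pays €239 − €71.70 = €167.30.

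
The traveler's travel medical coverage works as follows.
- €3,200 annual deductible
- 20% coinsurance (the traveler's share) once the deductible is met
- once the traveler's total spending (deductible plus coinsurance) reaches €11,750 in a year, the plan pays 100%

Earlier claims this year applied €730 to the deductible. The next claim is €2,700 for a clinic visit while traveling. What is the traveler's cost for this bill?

Deductible still to meet: €3,200 − €730 = €2,470.
After the €2,470 deductible portion, €2,700 − €2,470 = €230 is subject to coinsurance.
Traveler's 20% share of €230 is €46.
Traveler responsibility before any cap: €2,470 + €46 = €2,516.
Year-to-date out-of-pocket becomes €730 + €2,516 = €3,246, still under the €11,750 maximum, so no cap applies.

€2,516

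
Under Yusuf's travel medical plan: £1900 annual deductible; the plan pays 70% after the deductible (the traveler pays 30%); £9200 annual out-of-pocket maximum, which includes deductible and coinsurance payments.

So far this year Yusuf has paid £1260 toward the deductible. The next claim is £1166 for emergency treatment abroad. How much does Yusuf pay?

£797.80

Deductible still to meet: £1900 − £1260 = £640.
After the £640 deductible portion, £1166 − £640 = £526 is subject to coinsurance.
Traveler's 30% share of £526 is £157.80.
Traveler responsibility before any cap: £640 + £157.80 = £797.80.
Cumulative spending £1260 + £797.80 = £2057.80 stays under the £9200 maximum.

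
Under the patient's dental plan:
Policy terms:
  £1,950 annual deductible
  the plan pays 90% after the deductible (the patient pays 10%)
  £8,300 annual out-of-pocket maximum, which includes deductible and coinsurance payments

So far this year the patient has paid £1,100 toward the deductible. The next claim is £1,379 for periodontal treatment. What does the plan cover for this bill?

£476.10

Remaining deductible: £1,950 − £1,100 = £850.
The remaining £529 (= £1,379 − £850) moves to coinsurance.
Coinsurance: £529 × 10% = £52.90.
So the patient owes £850 + £52.90 = £902.90 before any cap.
Cumulative spending £1,100 + £902.90 = £2,002.90 stays under the £8,300 maximum.
The plan picks up £1,379 − £902.90 = £476.10.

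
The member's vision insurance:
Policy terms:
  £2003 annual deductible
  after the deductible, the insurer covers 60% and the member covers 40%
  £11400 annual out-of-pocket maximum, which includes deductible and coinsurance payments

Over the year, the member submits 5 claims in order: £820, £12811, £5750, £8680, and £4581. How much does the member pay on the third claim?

Claim 1 (£820): all of it applies to the deductible. Member owes £820 (running OOP £820).
Claim 2 (£12811): £1183 to deductible, leaving £11628; member's 40% is £4651.20. Member owes £5834.20 (running OOP £6654.20).
Claim 3 (£5750): deductible already satisfied, so member's share is 40% × £5750 = £2300. Cost to member: £2300. OOP to date £8954.20.

£2300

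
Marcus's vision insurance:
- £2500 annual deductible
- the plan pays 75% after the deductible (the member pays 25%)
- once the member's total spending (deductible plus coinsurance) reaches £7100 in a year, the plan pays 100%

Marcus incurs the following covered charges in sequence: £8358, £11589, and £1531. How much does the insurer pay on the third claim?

£1292.75

#1 (£8358): deductible takes £2500, £5858 remains; member's 25% is £1464.50. Member pays £3964.50; OOP now £3964.50. Insurer: £8358 − £3964.50 = £4393.50.
#2 (£11589): 25% coinsurance on £11589 = £2897.25. Member owes £2897.25 (running OOP £6861.75). Insurer: £11589 − £2897.25 = £8691.75.
#3 (£1531): 25% coinsurance on £1531 = £382.75. OOP would hit £7244.50 > £7100, so the cap limits the member to £7100 − £6861.75 = £238.25. Insurer: £1531 − £238.25 = £1292.75.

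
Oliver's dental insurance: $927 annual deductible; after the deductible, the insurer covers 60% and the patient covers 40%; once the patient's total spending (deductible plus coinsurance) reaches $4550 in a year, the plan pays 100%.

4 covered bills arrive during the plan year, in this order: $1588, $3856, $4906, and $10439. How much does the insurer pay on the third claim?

$3089.80

Claim 1 ($1588): $927 to deductible, leaving $661; coinsurance $661 × 40% = $264.40. Patient pays $1191.40; OOP now $1191.40. Plan pays $1588 − $1191.40 = $396.60.
Claim 2 ($3856): deductible already satisfied, so patient's share is 40% × $3856 = $1542.40. Patient pays $1542.40; OOP now $2733.80. Insurer: $3856 − $1542.40 = $2313.60.
Claim 3 ($4906): deductible met; 40% of $4906 = $1962.40. OOP would hit $4696.20 > $4550, so the cap limits the patient to $4550 − $2733.80 = $1816.20. Plan pays $4906 − $1816.20 = $3089.80.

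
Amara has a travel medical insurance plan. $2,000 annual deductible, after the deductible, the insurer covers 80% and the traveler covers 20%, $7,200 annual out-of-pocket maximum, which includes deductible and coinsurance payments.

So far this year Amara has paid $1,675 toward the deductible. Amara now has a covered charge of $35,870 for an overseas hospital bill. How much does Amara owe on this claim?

$5,525

Deductible still to meet: $2,000 − $1,675 = $325.
After the $325 deductible portion, $35,870 − $325 = $35,545 is subject to coinsurance.
Coinsurance: $35,545 × 20% = $7,109.
So the traveler owes $325 + $7,109 = $7,434 before any cap.
Adding $7,434 to the $1,675 already spent would give $9,109, which exceeds the $7,200 cap; the traveler pays just $7,200 − $1,675 = $5,525.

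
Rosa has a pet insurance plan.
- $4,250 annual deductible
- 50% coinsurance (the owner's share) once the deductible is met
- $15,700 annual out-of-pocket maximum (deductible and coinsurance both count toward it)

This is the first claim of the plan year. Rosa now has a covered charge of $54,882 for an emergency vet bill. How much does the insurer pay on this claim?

$39,182

Nothing has been paid toward the $4,250 deductible, so the first $4,250 of this charge is applied there.
The remaining $50,632 (= $54,882 − $4,250) moves to coinsurance.
Owner's 50% share of $50,632 is $25,316.
Owner responsibility before any cap: $4,250 + $25,316 = $29,566.
Adding $29,566 to the $0 already spent would give $29,566, which exceeds the $15,700 cap; the owner pays just $15,700 − $0 = $15,700.
The plan picks up $54,882 − $15,700 = $39,182.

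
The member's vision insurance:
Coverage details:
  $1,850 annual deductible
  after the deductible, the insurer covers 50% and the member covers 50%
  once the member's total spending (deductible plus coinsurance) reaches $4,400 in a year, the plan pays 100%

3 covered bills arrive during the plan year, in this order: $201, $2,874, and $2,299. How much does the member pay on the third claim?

$1,149.50

#1 ($201): entire amount goes to the deductible. Member pays $201; OOP now $201.
#2 ($2,874): deductible takes $1,649, $1,225 remains; 50% of $1,225 = $612.50. Cost to member: $2,261.50. OOP to date $2,462.50.
#3 ($2,299): deductible met; 50% of $2,299 = $1,149.50. Member owes $1,149.50 (running OOP $3,612).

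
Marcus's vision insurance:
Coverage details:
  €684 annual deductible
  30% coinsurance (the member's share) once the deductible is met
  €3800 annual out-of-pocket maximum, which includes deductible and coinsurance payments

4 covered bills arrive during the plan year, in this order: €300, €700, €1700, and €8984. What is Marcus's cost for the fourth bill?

Claim 1 (€300): all of it applies to the deductible. Member owes €300 (running OOP €300).
Claim 2 (€700): deductible takes €384, €316 remains; member's 30% is €94.80. Cost to member: €478.80. OOP to date €778.80.
Claim 3 (€1700): deductible met; 30% of €1700 = €510. Cost to member: €510. OOP to date €1288.80.
Claim 4 (€8984): deductible already satisfied, so member's share is 30% × €8984 = €2695.20. That would push OOP to €3984, over the €3800 cap, so member pays €3800 − €1288.80 = €2511.20.

€2511.20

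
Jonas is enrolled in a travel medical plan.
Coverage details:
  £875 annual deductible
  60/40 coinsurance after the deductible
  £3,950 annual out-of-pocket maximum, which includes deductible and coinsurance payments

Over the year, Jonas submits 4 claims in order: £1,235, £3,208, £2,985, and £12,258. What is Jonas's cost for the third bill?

Claim 1 (£1,235): £875 finishes the deductible; £360 goes to coinsurance; 40% of £360 = £144. Traveler pays £1,019; OOP now £1,019.
Claim 2 (£3,208): deductible met; 40% of £3,208 = £1,283.20. Traveler pays £1,283.20; OOP now £2,302.20.
Claim 3 (£2,985): 40% coinsurance on £2,985 = £1,194. Traveler pays £1,194; OOP now £3,496.20.

£1,194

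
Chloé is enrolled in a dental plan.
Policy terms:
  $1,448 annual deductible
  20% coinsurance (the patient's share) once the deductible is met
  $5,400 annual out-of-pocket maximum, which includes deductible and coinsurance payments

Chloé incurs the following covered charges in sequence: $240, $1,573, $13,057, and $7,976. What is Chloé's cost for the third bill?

$2,611.40

Bill 1, $240: entire amount goes to the deductible. Patient pays $240; OOP now $240.
Bill 2, $1,573: $1,208 to deductible, leaving $365; 20% of $365 = $73. Patient pays $1,281; OOP now $1,521.
Bill 3, $13,057: deductible met; 20% of $13,057 = $2,611.40. Patient pays $2,611.40; OOP now $4,132.40.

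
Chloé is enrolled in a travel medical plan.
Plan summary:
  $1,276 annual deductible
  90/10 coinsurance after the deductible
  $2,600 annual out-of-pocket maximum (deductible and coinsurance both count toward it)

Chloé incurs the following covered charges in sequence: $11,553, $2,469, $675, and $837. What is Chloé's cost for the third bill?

#1 ($11,553): $1,276 to deductible, leaving $10,277; 10% of $10,277 = $1,027.70. Cost to traveler: $2,303.70. OOP to date $2,303.70.
#2 ($2,469): deductible already satisfied, so traveler's share is 10% × $2,469 = $246.90. Traveler pays $246.90; OOP now $2,550.60.
#3 ($675): deductible already satisfied, so traveler's share is 10% × $675 = $67.50. Adding that to $2,550.60 gives $2,618.10, past the $2,600 cap; traveler pays only $2,600 − $2,550.60 = $49.40.

$49.40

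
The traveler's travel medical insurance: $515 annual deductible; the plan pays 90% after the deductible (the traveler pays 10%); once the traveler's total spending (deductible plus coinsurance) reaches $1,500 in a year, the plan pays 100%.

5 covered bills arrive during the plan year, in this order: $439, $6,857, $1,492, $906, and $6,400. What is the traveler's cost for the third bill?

$149.20

Claim 1 — $439: fully absorbed by the deductible. Traveler owes $439 (running OOP $439).
Claim 2 — $6,857: deductible takes $76, $6,781 remains; 10% of $6,781 = $678.10. Traveler owes $754.10 (running OOP $1,193.10).
Claim 3 — $1,492: deductible met; 10% of $1,492 = $149.20. Cost to traveler: $149.20. OOP to date $1,342.30.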